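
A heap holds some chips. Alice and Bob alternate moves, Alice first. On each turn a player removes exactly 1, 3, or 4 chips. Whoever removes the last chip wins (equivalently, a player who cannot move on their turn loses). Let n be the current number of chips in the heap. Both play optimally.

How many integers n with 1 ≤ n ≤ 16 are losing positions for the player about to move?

5

Build the W/L table. Terminal = L. A non-terminal position is W if it has a move to some L; otherwise it is L.
n=0: no move → L
n=1: W (go to 0, an L position)
n=2: L (sole option 1(W) is W)
n=3: W (go to 2, an L position)
n=4: W (go to 0, an L position)
n=5: W (go to 2, an L position)
n=6: W (go to 2, an L position)
n=7: L (options 6(W), 4(W), 3(W) are all W)
n=8: W (go to 7, an L position)
n=9: L (options 8(W), 6(W), 5(W) are all W)
n=10: W (go to 9, an L position)
n=11: W (go to 7, an L position)
n=12: W (go to 9, an L position)
n=13: W (go to 9, an L position)
n=14: L (options 13(W), 11(W), 10(W) are all W)
n=15: W (go to 14, an L position)
n=16: L (options 15(W), 13(W), 12(W) are all W)
L entries with 1 ≤ n ≤ 16 (n=0 is outside the asked range and is not counted): n = 2, 7, 9, 14, 16; that makes 5.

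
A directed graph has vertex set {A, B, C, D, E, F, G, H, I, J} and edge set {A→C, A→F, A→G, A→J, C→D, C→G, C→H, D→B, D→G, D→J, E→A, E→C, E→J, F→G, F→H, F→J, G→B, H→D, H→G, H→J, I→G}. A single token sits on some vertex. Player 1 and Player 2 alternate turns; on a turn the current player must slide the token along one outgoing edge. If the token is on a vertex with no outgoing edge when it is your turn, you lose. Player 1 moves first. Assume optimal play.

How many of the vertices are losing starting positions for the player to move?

4

Label each position W (a win for the player to move) or L (a loss). A position with no legal move is L; any other position is W exactly when some move reaches an L, and L when every move reaches a W.
Every edge goes from a vertex to one that appears earlier in the order B, J, G, D, I, H, F, C, A, E, so processing vertices in that order labels each vertex after all of its successors.
B: no outgoing edge → L
J: no outgoing edge → L
G: W (go to B, an L position)
D: W (go to J, an L position)
I: L (sole option G(W) is W)
H: W (go to J, an L position)
F: W (go to J, an L position)
C: L (options H(W), D(W), G(W) are all W)
A: W (go to C, an L position)
E: W (go to C, an L position)
The L vertices are B, C, I, J; that is 4 in all.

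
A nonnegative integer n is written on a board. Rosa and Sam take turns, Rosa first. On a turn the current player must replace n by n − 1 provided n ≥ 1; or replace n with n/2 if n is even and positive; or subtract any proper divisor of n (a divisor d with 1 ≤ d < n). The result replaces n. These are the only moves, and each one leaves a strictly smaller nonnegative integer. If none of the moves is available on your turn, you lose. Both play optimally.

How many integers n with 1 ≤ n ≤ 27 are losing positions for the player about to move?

13

Build the W/L table. Terminal = L. A non-terminal position is W if it has a move to some L; otherwise it is L.
n=0: no move → L
n=1: can move to 0, which is L ⇒ W
n=2: the only move is to 1(W), a W ⇒ L
n=3: can move to 2, which is L ⇒ W
n=4: can move to 2, which is L ⇒ W
n=5: the only move is to 4(W), a W ⇒ L
n=6: can move to 5, which is L ⇒ W
n=7: the only move is to 6(W), a W ⇒ L
n=8: can move to 7, which is L ⇒ W
n=9: moves to 6(W), 8(W); every one is W ⇒ L
n=10: can move to 5, which is L ⇒ W
n=11: the only move is to 10(W), a W ⇒ L
n=12: can move to 9, which is L ⇒ W
n=13: the only move is to 12(W), a W ⇒ L
n=14: can move to 7, which is L ⇒ W
n=15: moves to 10(W), 12(W), 14(W); every one is W ⇒ L
n=16: can move to 15, which is L ⇒ W
n=17: the only move is to 16(W), a W ⇒ L
n=18: can move to 9, which is L ⇒ W
n=19: the only move is to 18(W), a W ⇒ L
n=20: can move to 15, which is L ⇒ W
n=21: moves to 14(W), 18(W), 20(W); every one is W ⇒ L
n=22: can move to 11, which is L ⇒ W
n=23: the only move is to 22(W), a W ⇒ L
n=24: can move to 21, which is L ⇒ W
n=25: moves to 20(W), 24(W); every one is W ⇒ L
n=26: can move to 13, which is L ⇒ W
n=27: moves to 18(W), 24(W), 26(W); every one is W ⇒ L
L entries with 1 ≤ n ≤ 27 (n=0 is outside the asked range and is not counted): n = 2, 5, 7, 9, 11, 13, 15, 17, 19, 21, 23, 25, 27; that makes 13.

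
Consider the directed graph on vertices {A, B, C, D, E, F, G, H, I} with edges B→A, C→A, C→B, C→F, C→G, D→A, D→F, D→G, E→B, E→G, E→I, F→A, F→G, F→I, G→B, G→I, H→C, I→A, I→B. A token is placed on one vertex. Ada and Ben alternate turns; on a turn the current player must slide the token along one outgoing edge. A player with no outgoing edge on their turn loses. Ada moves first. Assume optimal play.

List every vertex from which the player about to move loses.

A, G, H

Classify positions by backward induction: terminal positions (no move available) are L. From any other position, the mover wins iff some move reaches an L.
Every edge goes from a vertex to one that appears earlier in the order A, B, I, G, F, D, C, E, H, so processing vertices in that order labels each vertex after all of its successors.
A: no outgoing edge → L
B: reaches L-position A → W
I: reaches L-position A → W
G: only reaches I(W), B(W), all W → L
F: reaches L-position G → W
D: reaches L-position G → W
C: reaches L-position G → W
E: reaches L-position G → W
H: only reaches C(W), which is W → L
The losing starting vertices are exactly the entries labelled L in this table (3 of them).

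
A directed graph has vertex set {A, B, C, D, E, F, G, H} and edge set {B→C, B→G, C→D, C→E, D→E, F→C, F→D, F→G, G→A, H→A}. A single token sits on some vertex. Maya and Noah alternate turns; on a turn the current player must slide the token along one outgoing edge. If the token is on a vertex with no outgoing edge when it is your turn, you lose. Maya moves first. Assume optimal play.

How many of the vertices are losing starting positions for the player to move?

4

Build the W/L table. Terminal = L. A non-terminal position is W if it has a move to some L; otherwise it is L.
Every edge goes from a vertex to one that appears earlier in the order A, E, D, C, G, H, B, F, so processing vertices in that order labels each vertex after all of its successors.
A: no outgoing edge → L
E: no outgoing edge → L
D: reaches L-position E → W
C: reaches L-position E → W
G: reaches L-position A → W
H: reaches L-position A → W
B: only reaches G(W), C(W), all W → L
F: only reaches G(W), C(W), D(W), all W → L
The L vertices are A, B, E, F; that is 4 in all.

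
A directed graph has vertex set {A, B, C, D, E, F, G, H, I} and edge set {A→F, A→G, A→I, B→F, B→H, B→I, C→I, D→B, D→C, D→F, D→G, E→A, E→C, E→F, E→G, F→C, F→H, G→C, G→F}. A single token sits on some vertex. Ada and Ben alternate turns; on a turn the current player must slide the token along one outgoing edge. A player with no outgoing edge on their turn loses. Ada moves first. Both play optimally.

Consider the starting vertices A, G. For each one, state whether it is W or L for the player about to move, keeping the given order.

Work bottom-up. With no move the player to move loses. Otherwise the position is W if at least one move leads to an L position for the opponent, and L if every move leads to a W.
Every edge goes from a vertex to one that appears earlier in the order H, I, C, F, B, G, D, A, E, so processing vertices in that order labels each vertex after all of its successors.
H: no outgoing edge → L
I: no outgoing edge → L
C: W (go to I, an L position)
F: W (go to H, an L position)
B: W (go to I, an L position)
G: L (options F(W), C(W) are all W)
D: W (go to G, an L position)
A: W (go to G, an L position)
E: W (go to G, an L position)

A: W, G: L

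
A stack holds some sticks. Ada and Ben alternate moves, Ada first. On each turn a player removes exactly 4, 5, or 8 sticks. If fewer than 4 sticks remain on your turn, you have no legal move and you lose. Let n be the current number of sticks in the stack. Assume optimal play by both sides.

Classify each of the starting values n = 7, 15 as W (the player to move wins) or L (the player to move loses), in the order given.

Work bottom-up. With no move the player to move loses. Otherwise the position is W if at least one move leads to an L position for the opponent, and L if every move leads to a W.
n=0: no move → L
n=1: no move → L
n=2: no move → L
n=3: no move → L
n=4: →0(L), so W
n=5: →1(L), so W
n=6: →2(L), so W
n=7: →3(L), so W
n=8: →3(L), so W
n=9: →1(L), so W
n=10: →2(L), so W
n=11: →3(L), so W
n=12: →8(W), 7(W), 4(W) — all W, so L
n=13: →9(W), 8(W), 5(W) — all W, so L
n=14: →10(W), 9(W), 6(W) — all W, so L
n=15: →11(W), 10(W), 7(W) — all W, so L

7: W, 15: L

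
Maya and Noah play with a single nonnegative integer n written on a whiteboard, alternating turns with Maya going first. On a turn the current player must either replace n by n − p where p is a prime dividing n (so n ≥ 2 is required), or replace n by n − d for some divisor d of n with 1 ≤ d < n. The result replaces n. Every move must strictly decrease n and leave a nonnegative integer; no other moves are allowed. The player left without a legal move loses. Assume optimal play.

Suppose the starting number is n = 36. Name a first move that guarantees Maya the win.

Positions with no move are L. A position that does have a move is losing for the player to move precisely when every available move leads to a winning position for the opponent. Fill in the labels:
n=0: no move → L
n=1: no move → L
n=2: W (go to 0, an L position)
n=3: W (go to 0, an L position)
n=4: L (options 2(W), 3(W) are all W)
n=5: W (go to 0, an L position)
n=6: W (go to 4, an L position)
n=7: W (go to 0, an L position)
n=8: W (go to 4, an L position)
n=9: L (options 6(W), 8(W) are all W)
n=10: W (go to 9, an L position)
n=11: W (go to 0, an L position)
n=12: W (go to 9, an L position)
n=13: W (go to 0, an L position)
n=14: L (options 7(W), 12(W), 13(W) are all W)
n=15: W (go to 14, an L position)
n=16: W (go to 14, an L position)
n=17: W (go to 0, an L position)
n=18: W (go to 9, an L position)
n=19: W (go to 0, an L position)
n=20: L (options 10(W), 15(W), 16(W), 18(W), 19(W) are all W)
n=21: W (go to 14, an L position)
n=22: W (go to 20, an L position)
n=23: W (go to 0, an L position)
n=24: W (go to 20, an L position)
n=25: W (go to 20, an L position)
n=26: L (options 13(W), 24(W), 25(W) are all W)
n=27: W (go to 26, an L position)
n=28: W (go to 14, an L position)
n=29: W (go to 0, an L position)
n=30: W (go to 20, an L position)
n=31: W (go to 0, an L position)
n=32: L (options 16(W), 24(W), 28(W), 30(W), 31(W) are all W)
n=33: W (go to 32, an L position)
n=34: W (go to 32, an L position)
n=35: L (options 28(W), 30(W), 34(W) are all W)
n=36: W (go to 32, an L position)
From 36, the L positions reachable in one move are: 32, 35. Any move reaching one of these is winning.

Move to 32.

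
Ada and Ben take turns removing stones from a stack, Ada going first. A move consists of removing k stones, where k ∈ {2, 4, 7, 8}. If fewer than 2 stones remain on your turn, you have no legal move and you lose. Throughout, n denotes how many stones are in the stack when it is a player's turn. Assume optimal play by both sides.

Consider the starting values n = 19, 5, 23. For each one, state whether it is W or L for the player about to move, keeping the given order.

19: W, 5: W, 23: L

Classify positions by backward induction: terminal positions (no move available) are L. From any other position, the mover wins iff some move reaches an L.
n=0: no move → L
n=1: no move → L
n=2: can move to 0, which is L ⇒ W
n=3: can move to 1, which is L ⇒ W
n=4: can move to 0, which is L ⇒ W
n=5: can move to 1, which is L ⇒ W
n=6: moves to 4(W), 2(W); every one is W ⇒ L
n=7: can move to 0, which is L ⇒ W
n=8: can move to 6, which is L ⇒ W
n=9: can move to 1, which is L ⇒ W
n=10: can move to 6, which is L ⇒ W
n=11: moves to 9(W), 7(W), 4(W), 3(W); every one is W ⇒ L
n=12: moves to 10(W), 8(W), 5(W), 4(W); every one is W ⇒ L
n=13: can move to 11, which is L ⇒ W
n=14: can move to 12, which is L ⇒ W
n=15: can move to 11, which is L ⇒ W
n=16: can move to 12, which is L ⇒ W
n=17: moves to 15(W), 13(W), 10(W), 9(W); every one is W ⇒ L
n=18: can move to 11, which is L ⇒ W
n=19: can move to 17, which is L ⇒ W
n=20: can move to 12, which is L ⇒ W
n=21: can move to 17, which is L ⇒ W
n=22: moves to 20(W), 18(W), 15(W), 14(W); every one is W ⇒ L
n=23: moves to 21(W), 19(W), 16(W), 15(W); every one is W ⇒ L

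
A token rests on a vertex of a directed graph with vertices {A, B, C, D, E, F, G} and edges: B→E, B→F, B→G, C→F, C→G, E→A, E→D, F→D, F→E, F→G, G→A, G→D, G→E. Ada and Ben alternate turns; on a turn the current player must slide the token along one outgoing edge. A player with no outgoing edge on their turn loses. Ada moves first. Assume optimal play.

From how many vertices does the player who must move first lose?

4

Use the standard recursion: the mover loses at a terminal position; elsewhere, the mover wins exactly when some move hands the opponent an L position.
Every edge goes from a vertex to one that appears earlier in the order A, D, E, G, F, B, C, so processing vertices in that order labels each vertex after all of its successors.
A: no outgoing edge → L
D: no outgoing edge → L
E: W (go to D, an L position)
G: W (go to D, an L position)
F: W (go to D, an L position)
B: L (options F(W), G(W), E(W) are all W)
C: L (options F(W), G(W) are all W)
The L vertices are A, B, C, D; that is 4 in all.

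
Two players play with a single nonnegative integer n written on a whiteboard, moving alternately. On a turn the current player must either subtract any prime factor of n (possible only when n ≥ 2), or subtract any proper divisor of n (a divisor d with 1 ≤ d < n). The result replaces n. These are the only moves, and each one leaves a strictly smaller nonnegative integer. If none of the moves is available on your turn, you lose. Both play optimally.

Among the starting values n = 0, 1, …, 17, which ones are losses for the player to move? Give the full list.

0, 1, 4, 9, 14

Build the W/L table. Terminal = L. A non-terminal position is W if it has a move to some L; otherwise it is L.
n=0: no move → L
n=1: no move → L
n=2: →0(L), so W
n=3: →0(L), so W
n=4: →2(W), 3(W) — all W, so L
n=5: →0(L), so W
n=6: →4(L), so W
n=7: →0(L), so W
n=8: →4(L), so W
n=9: →6(W), 8(W) — all W, so L
n=10: →9(L), so W
n=11: →0(L), so W
n=12: →9(L), so W
n=13: →0(L), so W
n=14: →7(W), 12(W), 13(W) — all W, so L
n=15: →14(L), so W
n=16: →14(L), so W
n=17: →0(L), so W
Reading off the rows marked L gives the requested list; there are 5 such values of n.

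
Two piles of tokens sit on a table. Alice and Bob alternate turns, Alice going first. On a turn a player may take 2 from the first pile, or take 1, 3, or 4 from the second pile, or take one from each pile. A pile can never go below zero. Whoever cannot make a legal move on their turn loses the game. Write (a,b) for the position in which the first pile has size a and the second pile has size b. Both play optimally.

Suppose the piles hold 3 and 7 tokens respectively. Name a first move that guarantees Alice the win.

Move to (1,7).

Compute win/loss labels from the base case upward. A position with no move is L. Any other position is W if it can reach an L in one move, else L.
No move ever increases a pile, so every position that can arise here has a ≤ 3 and b ≤ 7; it is enough to label the cells with 0 ≤ a ≤ 3 and 0 ≤ b ≤ 7.
Every move lowers a or b (never raises either), so fill the grid row by row in increasing a, and left to right within a row: each cell's successors are then already labelled.
      b=0  b=1  b=2  b=3  b=4  b=5  b=6  b=7
a=0:    L    W    L    W    W    W    W    L
a=1:    L    W    L    W    W    W    W    L
a=2:    W    W    W    W    L    W    L    W
a=3:    W    L    W    L    W    W    W    W
Cells with no legal move (terminal, hence L): (0,0), (1,0).
The remaining L cells, each justified by listing all of its moves:
(0,2): →(0,1)(W) only, which is W, so L
(0,7): →(0,6)(W), (0,4)(W), (0,3)(W) — all W, so L
(1,2): →(1,1)(W), (0,1)(W) — all W, so L
(1,7): →(1,6)(W), (1,4)(W), (1,3)(W), (0,6)(W) — all W, so L
(2,4): →(0,4)(W), (2,3)(W), (2,1)(W), (2,0)(W), (1,3)(W) — all W, so L
(2,6): →(0,6)(W), (2,5)(W), (2,3)(W), (2,2)(W), (1,5)(W) — all W, so L
(3,1): →(1,1)(W), (3,0)(W), (2,0)(W) — all W, so L
(3,3): →(1,3)(W), (3,2)(W), (3,0)(W), (2,2)(W) — all W, so L
Every other cell has at least one move into one of the L cells above, so it is W.
From (3,7), the L positions reachable in one move are: (1,7), (3,3), (2,6). Any move reaching one of these is winning.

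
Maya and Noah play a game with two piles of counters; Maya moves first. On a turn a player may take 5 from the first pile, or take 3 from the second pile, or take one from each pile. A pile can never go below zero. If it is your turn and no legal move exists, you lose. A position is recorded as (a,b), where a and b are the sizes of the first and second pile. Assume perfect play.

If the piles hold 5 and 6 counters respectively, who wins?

Maya wins.

Build the W/L table. Terminal = L. A non-terminal position is W if it has a move to some L; otherwise it is L.
No move ever increases a pile, so every position that can arise here has a ≤ 5 and b ≤ 6; it is enough to label the cells with 0 ≤ a ≤ 5 and 0 ≤ b ≤ 6.
Every move lowers a or b (never raises either), so fill the grid row by row in increasing a, and left to right within a row: each cell's successors are then already labelled.
      b=0  b=1  b=2  b=3  b=4  b=5  b=6
a=0:    L    L    L    W    W    W    L
a=1:    L    W    W    W    L    L    L
a=2:    L    W    L    W    L    W    W
a=3:    L    W    L    W    L    W    L
a=4:    L    W    L    W    L    W    L
a=5:    W    W    W    W    L    W    W
Cells with no legal move (terminal, hence L): (0,0), (0,1), (0,2), (1,0), (2,0), (3,0), (4,0).
The remaining L cells, each justified by listing all of its moves:
(0,6): only reaches (0,3)(W), which is W → L
(1,4): only reaches (1,1)(W), (0,3)(W), all W → L
(1,5): only reaches (1,2)(W), (0,4)(W), all W → L
(1,6): only reaches (1,3)(W), (0,5)(W), all W → L
(2,2): only reaches (1,1)(W), which is W → L
(2,4): only reaches (2,1)(W), (1,3)(W), all W → L
(3,2): only reaches (2,1)(W), which is W → L
(3,4): only reaches (3,1)(W), (2,3)(W), all W → L
(3,6): only reaches (3,3)(W), (2,5)(W), all W → L
(4,2): only reaches (3,1)(W), which is W → L
(4,4): only reaches (4,1)(W), (3,3)(W), all W → L
(4,6): only reaches (4,3)(W), (3,5)(W), all W → L
(5,4): only reaches (0,4)(W), (5,1)(W), (4,3)(W), all W → L
Every other cell has at least one move into one of the L cells above, so it is W.
From (5,6) Maya can move to (0,6), reaching an L position.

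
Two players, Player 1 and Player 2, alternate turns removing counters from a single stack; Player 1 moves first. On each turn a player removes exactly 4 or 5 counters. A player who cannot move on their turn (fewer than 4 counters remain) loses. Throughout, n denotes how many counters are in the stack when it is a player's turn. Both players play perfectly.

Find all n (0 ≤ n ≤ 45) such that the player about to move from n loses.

0, 1, 2, 3, 9, 10, 11, 12, 18, 19, 20, 21, 27, 28, 29, 30, 36, 37, 38, 39, 45

Work bottom-up. With no move the player to move loses. Otherwise the position is W if at least one move leads to an L position for the opponent, and L if every move leads to a W.
n=0: no move → L
n=1: no move → L
n=2: no move → L
n=3: no move → L
n=4: reaches L-position 0 → W
n=5: reaches L-position 1 → W
n=6: reaches L-position 2 → W
n=7: reaches L-position 3 → W
n=8: reaches L-position 3 → W
n=9: only reaches 5(W), 4(W), all W → L
n=10: only reaches 6(W), 5(W), all W → L
n=11: only reaches 7(W), 6(W), all W → L
n=12: only reaches 8(W), 7(W), all W → L
n=13: reaches L-position 9 → W
n=14: reaches L-position 10 → W
n=15: reaches L-position 11 → W
n=16: reaches L-position 12 → W
n=17: reaches L-position 12 → W
n=18: only reaches 14(W), 13(W), all W → L
n=19: only reaches 15(W), 14(W), all W → L
n=20: only reaches 16(W), 15(W), all W → L
n=21: only reaches 17(W), 16(W), all W → L
n=22: reaches L-position 18 → W
n=23: reaches L-position 19 → W
n=24: reaches L-position 20 → W
n=25: reaches L-position 21 → W
n=26: reaches L-position 21 → W
n=27: only reaches 23(W), 22(W), all W → L
n=28: only reaches 24(W), 23(W), all W → L
n=29: only reaches 25(W), 24(W), all W → L
n=30: only reaches 26(W), 25(W), all W → L
n=31: reaches L-position 27 → W
n=32: reaches L-position 28 → W
n=33: reaches L-position 29 → W
n=34: reaches L-position 30 → W
n=35: reaches L-position 30 → W
n=36: only reaches 32(W), 31(W), all W → L
n=37: only reaches 33(W), 32(W), all W → L
n=38: only reaches 34(W), 33(W), all W → L
n=39: only reaches 35(W), 34(W), all W → L
n=40: reaches L-position 36 → W
n=41: reaches L-position 37 → W
n=42: reaches L-position 38 → W
n=43: reaches L-position 39 → W
n=44: reaches L-position 39 → W
n=45: only reaches 41(W), 40(W), all W → L
The losing starting values of n are exactly the entries labelled L in this table (21 of them).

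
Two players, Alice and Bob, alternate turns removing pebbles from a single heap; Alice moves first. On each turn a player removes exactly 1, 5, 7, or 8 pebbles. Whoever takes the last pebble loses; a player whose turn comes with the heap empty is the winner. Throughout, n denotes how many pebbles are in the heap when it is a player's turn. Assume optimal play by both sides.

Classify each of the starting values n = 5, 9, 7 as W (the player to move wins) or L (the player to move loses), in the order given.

Build the W/L table. Terminal = W. A non-terminal position is W if it has a move to some L; otherwise it is L.
n=0: no move; the opponent has just taken the last pebble and therefore loses → W
n=1: the only move is to 0(W), a W ⇒ L
n=2: can move to 1, which is L ⇒ W
n=3: the only move is to 2(W), a W ⇒ L
n=4: can move to 3, which is L ⇒ W
n=5: moves to 4(W), 0(W); every one is W ⇒ L
n=6: can move to 5, which is L ⇒ W
n=7: moves to 6(W), 2(W), 0(W); every one is W ⇒ L
n=8: can move to 7, which is L ⇒ W
n=9: can move to 1, which is L ⇒ W

5: L, 9: W, 7: L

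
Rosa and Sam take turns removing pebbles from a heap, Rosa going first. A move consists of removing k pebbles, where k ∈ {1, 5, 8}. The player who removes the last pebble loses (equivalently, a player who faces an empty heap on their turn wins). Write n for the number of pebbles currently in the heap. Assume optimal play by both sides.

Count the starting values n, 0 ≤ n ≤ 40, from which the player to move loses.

13

Use the standard recursion: the mover wins at a terminal position; elsewhere, the mover wins exactly when some move hands the opponent an L position.
n=0: no move; the opponent has just taken the last pebble and therefore loses → W
n=1: →0(W) only, which is W, so L
n=2: →1(L), so W
n=3: →2(W) only, which is W, so L
n=4: →3(L), so W
n=5: →4(W), 0(W) — all W, so L
n=6: →5(L), so W
n=7: →6(W), 2(W) — all W, so L
n=8: →7(L), so W
n=9: →1(L), so W
n=10: →5(L), so W
n=11: →3(L), so W
n=12: →7(L), so W
n=13: →5(L), so W
n=14: →13(W), 9(W), 6(W) — all W, so L
n=15: →14(L), so W
n=16: →15(W), 11(W), 8(W) — all W, so L
n=17: →16(L), so W
n=18: →17(W), 13(W), 10(W) — all W, so L
n=19: →18(L), so W
n=20: →19(W), 15(W), 12(W) — all W, so L
n=21: →20(L), so W
n=22: →14(L), so W
n=23: →18(L), so W
n=24: →16(L), so W
n=25: →20(L), so W
n=26: →18(L), so W
n=27: →26(W), 22(W), 19(W) — all W, so L
n=28: →27(L), so W
n=29: →28(W), 24(W), 21(W) — all W, so L
n=30: →29(L), so W
n=31: →30(W), 26(W), 23(W) — all W, so L
n=32: →31(L), so W
n=33: →32(W), 28(W), 25(W) — all W, so L
n=34: →33(L), so W
n=35: →27(L), so W
n=36: →31(L), so W
n=37: →29(L), so W
n=38: →33(L), so W
n=39: →31(L), so W
n=40: →39(W), 35(W), 32(W) — all W, so L
L entries with 0 ≤ n ≤ 40: n = 1, 3, 5, 7, 14, 16, 18, 20, 27, 29, 31, 33, 40; that makes 13.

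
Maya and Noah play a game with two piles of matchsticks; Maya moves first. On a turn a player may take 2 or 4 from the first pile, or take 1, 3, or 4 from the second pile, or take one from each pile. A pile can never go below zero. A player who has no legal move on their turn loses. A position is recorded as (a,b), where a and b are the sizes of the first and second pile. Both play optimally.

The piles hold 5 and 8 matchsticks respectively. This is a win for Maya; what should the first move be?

Label each position W (a win for the player to move) or L (a loss). A position with no legal move is L; any other position is W exactly when some move reaches an L, and L when every move reaches a W.
No move ever increases a pile, so every position that can arise here has a ≤ 5 and b ≤ 8; it is enough to label the cells with 0 ≤ a ≤ 5 and 0 ≤ b ≤ 8.
Every move lowers a or b (never raises either), so fill the grid row by row in increasing a, and left to right within a row: each cell's successors are then already labelled.
      b=0  b=1  b=2  b=3  b=4  b=5  b=6  b=7  b=8
a=0:    L    W    L    W    W    W    W    L    W
a=1:    L    W    L    W    W    W    W    L    W
a=2:    W    W    W    W    L    W    L    W    W
a=3:    W    L    W    L    W    W    W    W    L
a=4:    W    L    W    L    W    W    W    W    L
a=5:    W    W    W    W    W    L    W    W    W
Cells with no legal move (terminal, hence L): (0,0), (1,0).
The remaining L cells, each justified by listing all of its moves:
(0,2): only reaches (0,1)(W), which is W → L
(0,7): only reaches (0,6)(W), (0,4)(W), (0,3)(W), all W → L
(1,2): only reaches (1,1)(W), (0,1)(W), all W → L
(1,7): only reaches (1,6)(W), (1,4)(W), (1,3)(W), (0,6)(W), all W → L
(2,4): only reaches (0,4)(W), (2,3)(W), (2,1)(W), (2,0)(W), (1,3)(W), all W → L
(2,6): only reaches (0,6)(W), (2,5)(W), (2,3)(W), (2,2)(W), (1,5)(W), all W → L
(3,1): only reaches (1,1)(W), (3,0)(W), (2,0)(W), all W → L
(3,3): only reaches (1,3)(W), (3,2)(W), (3,0)(W), (2,2)(W), all W → L
(3,8): only reaches (1,8)(W), (3,7)(W), (3,5)(W), (3,4)(W), (2,7)(W), all W → L
(4,1): only reaches (2,1)(W), (0,1)(W), (4,0)(W), (3,0)(W), all W → L
(4,3): only reaches (2,3)(W), (0,3)(W), (4,2)(W), (4,0)(W), (3,2)(W), all W → L
(4,8): only reaches (2,8)(W), (0,8)(W), (4,7)(W), (4,5)(W), (4,4)(W), (3,7)(W), all W → L
(5,5): only reaches (3,5)(W), (1,5)(W), (5,4)(W), (5,2)(W), (5,1)(W), (4,4)(W), all W → L
Every other cell has at least one move into one of the L cells above, so it is W.
From (5,8), the L positions reachable in one move are: (3,8), (5,5). Any move reaching one of these is winning.

Move to (3,8).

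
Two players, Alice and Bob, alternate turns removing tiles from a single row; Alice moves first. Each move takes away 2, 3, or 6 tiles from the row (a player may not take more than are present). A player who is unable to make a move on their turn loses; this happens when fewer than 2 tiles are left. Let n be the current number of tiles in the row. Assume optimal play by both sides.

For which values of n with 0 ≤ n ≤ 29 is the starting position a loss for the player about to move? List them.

Compute win/loss labels from the base case upward. A position with no move is L. Any other position is W if it can reach an L in one move, else L.
n=0: no move → L
n=1: no move → L
n=2: reaches L-position 0 → W
n=3: reaches L-position 1 → W
n=4: reaches L-position 1 → W
n=5: only reaches 3(W), 2(W), all W → L
n=6: reaches L-position 0 → W
n=7: reaches L-position 5 → W
n=8: reaches L-position 5 → W
n=9: only reaches 7(W), 6(W), 3(W), all W → L
n=10: only reaches 8(W), 7(W), 4(W), all W → L
n=11: reaches L-position 9 → W
n=12: reaches L-position 10 → W
n=13: reaches L-position 10 → W
n=14: only reaches 12(W), 11(W), 8(W), all W → L
n=15: reaches L-position 9 → W
n=16: reaches L-position 14 → W
n=17: reaches L-position 14 → W
n=18: only reaches 16(W), 15(W), 12(W), all W → L
n=19: only reaches 17(W), 16(W), 13(W), all W → L
n=20: reaches L-position 18 → W
n=21: reaches L-position 19 → W
n=22: reaches L-position 19 → W
n=23: only reaches 21(W), 20(W), 17(W), all W → L
n=24: reaches L-position 18 → W
n=25: reaches L-position 23 → W
n=26: reaches L-position 23 → W
n=27: only reaches 25(W), 24(W), 21(W), all W → L
n=28: only reaches 26(W), 25(W), 22(W), all W → L
n=29: reaches L-position 27 → W
The losing starting values of n are exactly the entries labelled L in this table (11 of them).

0, 1, 5, 9, 10, 14, 18, 19, 23, 27, 28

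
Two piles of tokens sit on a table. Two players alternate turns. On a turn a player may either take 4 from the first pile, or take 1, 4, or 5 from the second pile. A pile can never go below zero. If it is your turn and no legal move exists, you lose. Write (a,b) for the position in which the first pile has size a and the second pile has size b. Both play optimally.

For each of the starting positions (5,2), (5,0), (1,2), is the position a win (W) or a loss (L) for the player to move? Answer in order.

Use the standard recursion: the mover loses at a terminal position; elsewhere, the mover wins exactly when some move hands the opponent an L position.
No move ever increases a pile, so every position that can arise here has a ≤ 5 and b ≤ 2; it is enough to label the cells with 0 ≤ a ≤ 5 and 0 ≤ b ≤ 2.
Every move lowers a or b (never raises either), so fill the grid row by row in increasing a, and left to right within a row: each cell's successors are then already labelled.
      b=0  b=1  b=2
a=0:    L    W    L
a=1:    L    W    L
a=2:    L    W    L
a=3:    L    W    L
a=4:    W    L    W
a=5:    W    L    W
Cells with no legal move (terminal, hence L): (0,0), (1,0), (2,0), (3,0).
The remaining L cells, each justified by listing all of its moves:
(0,2): L (sole option (0,1)(W) is W)
(1,2): L (sole option (1,1)(W) is W)
(2,2): L (sole option (2,1)(W) is W)
(3,2): L (sole option (3,1)(W) is W)
(4,1): L (options (0,1)(W), (4,0)(W) are all W)
(5,1): L (options (1,1)(W), (5,0)(W) are all W)
Every other cell has at least one move into one of the L cells above, so it is W.
(5,2): the move to (1,2) reaches an L cell, so W
(5,0): the move to (1,0) reaches an L cell, so W
(1,2): one of the L cells justified above, so L

(5,2): W, (5,0): W, (1,2): L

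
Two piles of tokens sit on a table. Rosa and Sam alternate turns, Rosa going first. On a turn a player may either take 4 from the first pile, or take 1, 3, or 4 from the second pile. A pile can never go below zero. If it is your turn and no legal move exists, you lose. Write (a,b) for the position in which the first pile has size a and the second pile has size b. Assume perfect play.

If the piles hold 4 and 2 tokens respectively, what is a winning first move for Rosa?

Build the W/L table. Terminal = L. A non-terminal position is W if it has a move to some L; otherwise it is L.
No move ever increases a pile, so every position that can arise here has a ≤ 4 and b ≤ 2; it is enough to label the cells with 0 ≤ a ≤ 4 and 0 ≤ b ≤ 2.
Every move lowers a or b (never raises either), so fill the grid row by row in increasing a, and left to right within a row: each cell's successors are then already labelled.
      b=0  b=1  b=2
a=0:    L    W    L
a=1:    L    W    L
a=2:    L    W    L
a=3:    L    W    L
a=4:    W    L    W
Cells with no legal move (terminal, hence L): (0,0), (1,0), (2,0), (3,0).
The remaining L cells, each justified by listing all of its moves:
(0,2): only reaches (0,1)(W), which is W → L
(1,2): only reaches (1,1)(W), which is W → L
(2,2): only reaches (2,1)(W), which is W → L
(3,2): only reaches (3,1)(W), which is W → L
(4,1): only reaches (0,1)(W), (4,0)(W), all W → L
Every other cell has at least one move into one of the L cells above, so it is W.
From (4,2), the L positions reachable in one move are: (0,2), (4,1). Any move reaching one of these is winning.

Move to (0,2).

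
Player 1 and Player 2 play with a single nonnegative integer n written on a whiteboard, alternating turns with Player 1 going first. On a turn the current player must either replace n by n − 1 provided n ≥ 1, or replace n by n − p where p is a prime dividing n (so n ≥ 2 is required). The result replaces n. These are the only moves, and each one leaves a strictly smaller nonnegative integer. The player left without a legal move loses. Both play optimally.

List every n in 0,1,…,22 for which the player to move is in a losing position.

Label each position W (a win for the player to move) or L (a loss). A position with no legal move is L; any other position is W exactly when some move reaches an L, and L when every move reaches a W.
n=0: no move → L
n=1: →0(L), so W
n=2: →0(L), so W
n=3: →0(L), so W
n=4: →2(W), 3(W) — all W, so L
n=5: →0(L), so W
n=6: →4(L), so W
n=7: →0(L), so W
n=8: →6(W), 7(W) — all W, so L
n=9: →8(L), so W
n=10: →8(L), so W
n=11: →0(L), so W
n=12: →9(W), 10(W), 11(W) — all W, so L
n=13: →0(L), so W
n=14: →12(L), so W
n=15: →12(L), so W
n=16: →14(W), 15(W) — all W, so L
n=17: →0(L), so W
n=18: →16(L), so W
n=19: →0(L), so W
n=20: →15(W), 18(W), 19(W) — all W, so L
n=21: →20(L), so W
n=22: →20(L), so W
Reading off the rows marked L gives the requested list; there are 6 such values of n.

0, 4, 8, 12, 16, 20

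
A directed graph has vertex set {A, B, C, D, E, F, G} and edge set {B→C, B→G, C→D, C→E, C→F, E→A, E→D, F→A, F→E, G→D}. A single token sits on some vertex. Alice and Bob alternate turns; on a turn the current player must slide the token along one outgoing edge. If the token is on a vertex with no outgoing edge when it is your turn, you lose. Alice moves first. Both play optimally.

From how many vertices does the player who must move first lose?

Use the standard recursion: the mover loses at a terminal position; elsewhere, the mover wins exactly when some move hands the opponent an L position.
Every edge goes from a vertex to one that appears earlier in the order D, A, E, F, C, G, B, so processing vertices in that order labels each vertex after all of its successors.
D: no outgoing edge → L
A: no outgoing edge → L
E: →A(L), so W
F: →A(L), so W
C: →D(L), so W
G: →D(L), so W
B: →G(W), C(W) — all W, so L
The L vertices are A, B, D; that is 3 in all.

3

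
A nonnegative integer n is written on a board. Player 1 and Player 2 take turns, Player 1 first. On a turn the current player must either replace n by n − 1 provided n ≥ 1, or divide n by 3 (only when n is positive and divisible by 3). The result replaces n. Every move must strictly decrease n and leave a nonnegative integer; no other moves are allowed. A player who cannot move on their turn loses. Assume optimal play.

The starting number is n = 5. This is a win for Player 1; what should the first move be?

Compute win/loss labels from the base case upward. A position with no move is L. Any other position is W if it can reach an L in one move, else L.
n=0: no move → L
n=1: reaches L-position 0 → W
n=2: only reaches 1(W), which is W → L
n=3: reaches L-position 2 → W
n=4: only reaches 3(W), which is W → L
n=5: reaches L-position 4 → W
From 5, the L positions reachable in one move are: 4.

Move to 4.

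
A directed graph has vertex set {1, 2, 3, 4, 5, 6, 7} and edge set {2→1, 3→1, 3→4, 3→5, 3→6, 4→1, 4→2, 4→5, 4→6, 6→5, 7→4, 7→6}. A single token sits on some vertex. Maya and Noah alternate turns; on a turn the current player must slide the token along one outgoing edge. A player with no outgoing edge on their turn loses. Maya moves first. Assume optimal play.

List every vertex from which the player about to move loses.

1, 5, 7

Label each position W (a win for the player to move) or L (a loss). A position with no legal move is L; any other position is W exactly when some move reaches an L, and L when every move reaches a W.
Every edge goes from a vertex to one that appears earlier in the order 1, 5, 6, 2, 4, 7, 3, so processing vertices in that order labels each vertex after all of its successors.
1: no outgoing edge → L
5: no outgoing edge → L
6: W (go to 5, an L position)
2: W (go to 1, an L position)
4: W (go to 5, an L position)
7: L (options 4(W), 6(W) are all W)
3: W (go to 5, an L position)
Reading off the rows marked L gives the requested list; there are 3 such vertices.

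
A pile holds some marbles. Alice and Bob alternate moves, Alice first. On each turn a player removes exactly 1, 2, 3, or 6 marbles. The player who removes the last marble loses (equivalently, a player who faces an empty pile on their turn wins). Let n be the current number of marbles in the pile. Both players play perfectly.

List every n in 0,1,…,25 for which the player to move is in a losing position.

Label each position W (a win for the player to move) or L (a loss). A position with no legal move is W; any other position is W exactly when some move reaches an L, and L when every move reaches a W.
n=0: no move; the opponent has just taken the last marble and therefore loses → W
n=1: →0(W) only, which is W, so L
n=2: →1(L), so W
n=3: →1(L), so W
n=4: →1(L), so W
n=5: →4(W), 3(W), 2(W) — all W, so L
n=6: →5(L), so W
n=7: →5(L), so W
n=8: →5(L), so W
n=9: →8(W), 7(W), 6(W), 3(W) — all W, so L
n=10: →9(L), so W
n=11: →9(L), so W
n=12: →9(L), so W
n=13: →12(W), 11(W), 10(W), 7(W) — all W, so L
n=14: →13(L), so W
n=15: →13(L), so W
n=16: →13(L), so W
n=17: →16(W), 15(W), 14(W), 11(W) — all W, so L
n=18: →17(L), so W
n=19: →17(L), so W
n=20: →17(L), so W
n=21: →20(W), 19(W), 18(W), 15(W) — all W, so L
n=22: →21(L), so W
n=23: →21(L), so W
n=24: →21(L), so W
n=25: →24(W), 23(W), 22(W), 19(W) — all W, so L
Reading off the rows marked L gives the requested list; there are 7 such values of n.

1, 5, 9, 13, 17, 21, 25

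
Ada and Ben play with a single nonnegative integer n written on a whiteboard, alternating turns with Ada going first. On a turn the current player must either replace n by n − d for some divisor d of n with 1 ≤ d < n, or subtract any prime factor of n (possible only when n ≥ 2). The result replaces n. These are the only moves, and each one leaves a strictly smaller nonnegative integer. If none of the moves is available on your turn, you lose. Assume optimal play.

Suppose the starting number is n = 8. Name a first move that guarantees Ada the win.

Move to 4.

Use the standard recursion: the mover loses at a terminal position; elsewhere, the mover wins exactly when some move hands the opponent an L position.
n=0: no move → L
n=1: no move → L
n=2: →0(L), so W
n=3: →0(L), so W
n=4: →2(W), 3(W) — all W, so L
n=5: →0(L), so W
n=6: →4(L), so W
n=7: →0(L), so W
n=8: →4(L), so W
From 8, the L positions reachable in one move are: 4.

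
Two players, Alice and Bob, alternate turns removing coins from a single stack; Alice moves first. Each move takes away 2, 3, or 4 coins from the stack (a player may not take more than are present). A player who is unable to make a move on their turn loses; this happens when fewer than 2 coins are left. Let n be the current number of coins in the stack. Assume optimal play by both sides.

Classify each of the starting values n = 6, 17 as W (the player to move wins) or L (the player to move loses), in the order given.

6: L, 17: W

Work bottom-up. With no move the player to move loses. Otherwise the position is W if at least one move leads to an L position for the opponent, and L if every move leads to a W.
n=0: no move → L
n=1: no move → L
n=2: →0(L), so W
n=3: →1(L), so W
n=4: →1(L), so W
n=5: →1(L), so W
n=6: →4(W), 3(W), 2(W) — all W, so L
n=7: →5(W), 4(W), 3(W) — all W, so L
n=8: →6(L), so W
n=9: →7(L), so W
n=10: →7(L), so W
n=11: →7(L), so W
n=12: →10(W), 9(W), 8(W) — all W, so L
n=13: →11(W), 10(W), 9(W) — all W, so L
n=14: →12(L), so W
n=15: →13(L), so W
n=16: →13(L), so W
n=17: →13(L), so W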